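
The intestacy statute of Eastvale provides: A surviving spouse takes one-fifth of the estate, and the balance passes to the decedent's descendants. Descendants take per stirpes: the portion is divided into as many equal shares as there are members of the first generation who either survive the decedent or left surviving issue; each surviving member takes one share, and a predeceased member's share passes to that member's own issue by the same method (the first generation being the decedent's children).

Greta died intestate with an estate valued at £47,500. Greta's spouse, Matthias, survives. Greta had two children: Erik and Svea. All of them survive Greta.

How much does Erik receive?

Erik receives £19,000.

Matthias takes one-fifth of £47,500 = £9,500. The remaining £38,000 passes to the descendants.
The descendants' portion (£38,000) is divided into 2 shares of £19,000: Erik and Svea each take £19,000.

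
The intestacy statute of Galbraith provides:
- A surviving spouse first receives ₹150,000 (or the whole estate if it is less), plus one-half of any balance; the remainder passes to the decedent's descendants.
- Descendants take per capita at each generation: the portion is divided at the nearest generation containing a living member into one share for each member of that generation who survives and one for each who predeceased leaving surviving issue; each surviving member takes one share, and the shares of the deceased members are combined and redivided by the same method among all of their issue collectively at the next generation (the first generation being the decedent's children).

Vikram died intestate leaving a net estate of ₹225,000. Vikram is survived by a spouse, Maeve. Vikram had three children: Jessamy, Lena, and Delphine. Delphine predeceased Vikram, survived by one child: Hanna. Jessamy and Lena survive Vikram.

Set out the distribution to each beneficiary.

Maeve first takes ₹150,000, leaving a balance of ₹75,000. Maeve then takes one-half of the balance (₹37,500), for a total of ₹187,500. The remaining ₹37,500 passes to the descendants.
The descendants' portion (₹37,500) is divided at the children's generation into 3 shares of ₹12,500. Jessamy and Lena each take ₹12,500. The remaining share for the deceased Delphine (₹12,500) is carried to the next generation.
That pool (₹12,500) passes entirely to Hanna, the sole taker at the grandchildren's generation.

Maeve: ₹187,500; Jessamy: ₹12,500; Lena: ₹12,500; Hanna: ₹12,500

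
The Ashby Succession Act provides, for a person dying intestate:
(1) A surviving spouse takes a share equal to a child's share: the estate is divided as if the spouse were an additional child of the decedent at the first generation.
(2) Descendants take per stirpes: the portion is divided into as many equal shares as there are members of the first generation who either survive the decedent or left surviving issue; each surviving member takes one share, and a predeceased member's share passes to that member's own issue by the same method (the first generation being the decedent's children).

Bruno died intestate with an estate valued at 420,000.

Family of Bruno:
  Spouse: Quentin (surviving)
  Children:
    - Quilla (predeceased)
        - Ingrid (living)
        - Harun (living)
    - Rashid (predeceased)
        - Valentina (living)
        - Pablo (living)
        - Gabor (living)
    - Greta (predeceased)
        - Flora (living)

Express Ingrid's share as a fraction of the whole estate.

Ingrid receives 1/8 of the estate.

The spouse counts as an additional share at the children's level, so there are 4 primary shares of 105,000. Quentin takes one such share (105,000).
The children's combined portion (315,000) is divided into 3 shares of 105,000: Quilla's 105,000 share passes to Quilla's issue; Rashid's 105,000 share passes to Rashid's issue; Greta's 105,000 share passes to Greta's issue.
Quilla's share (105,000) is divided into 2 shares of 52,500: Ingrid and Harun each take 52,500.
Rashid's share (105,000) is divided into 3 shares of 35,000: Valentina, Pablo, and Gabor each take 35,000.
Greta's share (105,000) passes entirely to Flora.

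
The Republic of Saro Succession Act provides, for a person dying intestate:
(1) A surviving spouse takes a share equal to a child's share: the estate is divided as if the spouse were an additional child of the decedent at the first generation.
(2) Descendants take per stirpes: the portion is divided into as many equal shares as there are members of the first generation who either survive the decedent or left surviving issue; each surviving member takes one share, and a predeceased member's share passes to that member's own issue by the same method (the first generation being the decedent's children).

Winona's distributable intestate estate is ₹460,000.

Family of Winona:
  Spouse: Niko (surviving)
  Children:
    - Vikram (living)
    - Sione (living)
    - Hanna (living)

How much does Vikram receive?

Vikram receives ₹115,000.

The spouse counts as an additional share at the children's level, so there are 4 primary shares of ₹115,000. Niko takes one such share (₹115,000).
The children's combined portion (₹345,000) is divided into 3 shares of ₹115,000: Vikram, Sione, and Hanna each take ₹115,000.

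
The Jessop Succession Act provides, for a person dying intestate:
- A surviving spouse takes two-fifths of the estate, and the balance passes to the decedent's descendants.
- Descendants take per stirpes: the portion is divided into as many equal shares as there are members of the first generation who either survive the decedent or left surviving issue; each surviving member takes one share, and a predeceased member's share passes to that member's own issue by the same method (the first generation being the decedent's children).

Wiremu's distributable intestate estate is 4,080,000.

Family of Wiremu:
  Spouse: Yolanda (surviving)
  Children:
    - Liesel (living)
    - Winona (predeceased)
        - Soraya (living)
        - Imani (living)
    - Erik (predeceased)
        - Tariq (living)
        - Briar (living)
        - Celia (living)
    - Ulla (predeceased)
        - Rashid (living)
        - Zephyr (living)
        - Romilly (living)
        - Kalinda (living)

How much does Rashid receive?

Rashid receives 153,000.

Yolanda takes two-fifths of 4,080,000 = 1,632,000. The remaining 2,448,000 passes to the descendants.
The descendants' portion (2,448,000) is divided into 4 shares of 612,000: Liesel takes 612,000; Winona's 612,000 share passes to Winona's issue; Erik's 612,000 share passes to Erik's issue; Ulla's 612,000 share passes to Ulla's issue.
Winona's share (612,000) is divided into 2 shares of 306,000: Soraya and Imani each take 306,000.
Erik's share (612,000) is divided into 3 shares of 204,000: Tariq, Briar, and Celia each take 204,000.
Ulla's share (612,000) is divided into 4 shares of 153,000: Rashid, Zephyr, Romilly, and Kalinda each take 153,000.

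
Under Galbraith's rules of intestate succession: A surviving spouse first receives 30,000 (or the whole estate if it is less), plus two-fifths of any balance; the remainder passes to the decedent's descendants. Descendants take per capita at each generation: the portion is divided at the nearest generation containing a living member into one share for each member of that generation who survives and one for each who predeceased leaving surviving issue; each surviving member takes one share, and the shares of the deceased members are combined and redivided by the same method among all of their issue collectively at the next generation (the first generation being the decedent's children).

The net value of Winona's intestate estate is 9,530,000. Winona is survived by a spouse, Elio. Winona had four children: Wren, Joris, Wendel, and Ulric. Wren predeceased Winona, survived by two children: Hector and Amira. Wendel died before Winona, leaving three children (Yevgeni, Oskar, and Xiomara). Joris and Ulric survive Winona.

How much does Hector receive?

Elio first takes 30,000, leaving a balance of 9,500,000. Elio then takes two-fifths of the balance (3,800,000), for a total of 3,830,000. The remaining 5,700,000 passes to the descendants.
The descendants' portion (5,700,000) is divided at the children's generation into 4 shares of 1,425,000. Joris and Ulric each take 1,425,000. The 2 shares of the deceased (Wren and Wendel) are combined into a pool of 2,850,000.
That pool (2,850,000) is divided at the grandchildren's generation equally among Hector, Amira, Yevgeni, Oskar, and Xiomara: 570,000 each.

Hector receives 570,000.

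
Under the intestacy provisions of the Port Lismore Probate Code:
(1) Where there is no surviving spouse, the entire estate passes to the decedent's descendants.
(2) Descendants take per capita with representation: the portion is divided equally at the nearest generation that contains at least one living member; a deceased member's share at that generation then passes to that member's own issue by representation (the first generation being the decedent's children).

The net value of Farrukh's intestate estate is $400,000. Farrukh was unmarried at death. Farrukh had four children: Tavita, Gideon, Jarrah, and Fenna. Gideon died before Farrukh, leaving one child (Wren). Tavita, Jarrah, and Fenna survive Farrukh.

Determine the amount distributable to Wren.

Wren receives $100,000.

The entire $400,000 passes to the descendants.
That amount ($400,000) is divided into 4 shares of $100,000: Tavita, Jarrah, and Fenna each take $100,000; Gideon's $100,000 share passes to Gideon's issue.
Gideon's share ($100,000) passes entirely to Wren.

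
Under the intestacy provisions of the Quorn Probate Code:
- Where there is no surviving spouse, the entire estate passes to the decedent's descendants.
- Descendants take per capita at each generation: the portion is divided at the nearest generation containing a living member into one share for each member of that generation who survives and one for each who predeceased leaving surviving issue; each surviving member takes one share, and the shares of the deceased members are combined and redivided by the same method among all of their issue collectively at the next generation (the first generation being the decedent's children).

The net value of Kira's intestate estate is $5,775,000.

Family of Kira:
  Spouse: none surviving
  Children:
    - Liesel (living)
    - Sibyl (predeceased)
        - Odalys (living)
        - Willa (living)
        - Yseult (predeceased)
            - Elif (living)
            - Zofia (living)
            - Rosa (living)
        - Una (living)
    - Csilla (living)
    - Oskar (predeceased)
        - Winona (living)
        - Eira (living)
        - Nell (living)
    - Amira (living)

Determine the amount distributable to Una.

Una receives $330,000.

The entire $5,775,000 passes to the descendants.
That amount ($5,775,000) is divided at the children's generation into 5 shares of $1,155,000. Liesel, Csilla, and Amira each take $1,155,000. The 2 shares of the deceased (Sibyl and Oskar) are combined into a pool of $2,310,000.
That pool ($2,310,000) is divided at the grandchildren's generation into 7 shares of $330,000. Odalys, Willa, Una, Winona, Eira, and Nell each take $330,000. The remaining share for the deceased Yseult ($330,000) is carried to the next generation.
That pool ($330,000) is divided at the great-grandchildren's generation equally among Elif, Zofia, and Rosa: $110,000 each.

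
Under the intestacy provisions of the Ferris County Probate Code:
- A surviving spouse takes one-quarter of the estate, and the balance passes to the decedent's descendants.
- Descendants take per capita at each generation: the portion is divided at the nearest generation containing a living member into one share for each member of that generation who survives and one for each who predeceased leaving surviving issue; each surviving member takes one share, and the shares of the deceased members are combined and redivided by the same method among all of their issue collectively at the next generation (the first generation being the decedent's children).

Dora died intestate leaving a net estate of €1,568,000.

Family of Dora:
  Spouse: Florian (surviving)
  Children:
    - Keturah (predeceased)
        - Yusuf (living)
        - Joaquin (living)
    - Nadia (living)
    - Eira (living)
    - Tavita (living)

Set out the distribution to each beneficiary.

Florian: €392,000; Yusuf: €147,000; Joaquin: €147,000; Nadia: €294,000; Eira: €294,000; Tavita: €294,000

Florian takes one-quarter of €1,568,000 = €392,000. The remaining €1,176,000 passes to the descendants.
The descendants' portion (€1,176,000) is divided at the children's generation into 4 shares of €294,000. Nadia, Eira, and Tavita each take €294,000. The remaining share for the deceased Keturah (€294,000) is carried to the next generation.
That pool (€294,000) is divided at the grandchildren's generation equally among Yusuf and Joaquin: €147,000 each.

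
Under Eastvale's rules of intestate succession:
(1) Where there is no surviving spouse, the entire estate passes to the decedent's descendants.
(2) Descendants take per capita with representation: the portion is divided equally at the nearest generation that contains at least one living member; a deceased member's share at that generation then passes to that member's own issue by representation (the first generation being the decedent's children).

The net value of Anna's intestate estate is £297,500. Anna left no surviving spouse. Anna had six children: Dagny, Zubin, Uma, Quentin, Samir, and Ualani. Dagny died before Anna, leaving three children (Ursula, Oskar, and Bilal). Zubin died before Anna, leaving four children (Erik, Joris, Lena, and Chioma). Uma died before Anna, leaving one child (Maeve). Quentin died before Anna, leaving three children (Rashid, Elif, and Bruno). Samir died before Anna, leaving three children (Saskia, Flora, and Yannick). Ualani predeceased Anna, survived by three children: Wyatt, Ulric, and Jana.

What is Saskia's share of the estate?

Saskia receives £17,500.

The entire £297,500 passes to the descendants.
No child survives, so the initial division is made at the grandchildren's generation.
That amount (£297,500) is divided into 17 shares of £17,500: Ursula, Oskar, Bilal, Erik, Joris, Lena, Chioma, Maeve, Rashid, Elif, Bruno, Saskia, Flora, Yannick, Wyatt, Ulric, and Jana each take £17,500.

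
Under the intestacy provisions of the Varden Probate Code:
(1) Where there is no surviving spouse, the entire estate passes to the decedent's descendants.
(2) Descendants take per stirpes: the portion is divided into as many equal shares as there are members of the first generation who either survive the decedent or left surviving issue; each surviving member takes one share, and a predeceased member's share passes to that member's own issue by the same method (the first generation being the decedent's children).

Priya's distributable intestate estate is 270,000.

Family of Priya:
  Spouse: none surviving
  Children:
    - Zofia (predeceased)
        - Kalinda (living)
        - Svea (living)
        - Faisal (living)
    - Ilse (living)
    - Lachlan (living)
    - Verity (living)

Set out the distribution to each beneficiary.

The entire 270,000 passes to the descendants.
That amount (270,000) is divided into 4 shares of 67,500: Ilse, Lachlan, and Verity each take 67,500; Zofia's 67,500 share passes to Zofia's issue.
Zofia's share (67,500) is divided into 3 shares of 22,500: Kalinda, Svea, and Faisal each take 22,500.

Kalinda: 22,500; Svea: 22,500; Faisal: 22,500; Ilse: 67,500; Lachlan: 67,500; Verity: 67,500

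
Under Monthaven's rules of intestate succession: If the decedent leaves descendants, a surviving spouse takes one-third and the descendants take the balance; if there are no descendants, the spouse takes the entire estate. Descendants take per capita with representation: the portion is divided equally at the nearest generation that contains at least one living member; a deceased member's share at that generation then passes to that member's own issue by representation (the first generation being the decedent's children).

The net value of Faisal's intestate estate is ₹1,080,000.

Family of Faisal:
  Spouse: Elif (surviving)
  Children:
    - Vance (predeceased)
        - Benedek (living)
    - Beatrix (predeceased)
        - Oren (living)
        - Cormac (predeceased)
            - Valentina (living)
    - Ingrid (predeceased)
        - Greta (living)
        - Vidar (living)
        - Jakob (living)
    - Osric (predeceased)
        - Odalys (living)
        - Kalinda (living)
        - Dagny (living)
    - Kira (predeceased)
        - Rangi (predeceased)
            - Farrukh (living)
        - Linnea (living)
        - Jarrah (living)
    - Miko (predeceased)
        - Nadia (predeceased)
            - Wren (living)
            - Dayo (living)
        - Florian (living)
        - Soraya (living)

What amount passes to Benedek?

Elif takes one-third of ₹1,080,000 = ₹360,000. The remaining ₹720,000 passes to the descendants.
No child survives, so the initial division is made at the grandchildren's generation.
The descendants' portion (₹720,000) is divided into 15 shares of ₹48,000: Benedek, Oren, Greta, Vidar, Jakob, Odalys, Kalinda, Dagny, Linnea, Jarrah, Florian, and Soraya each take ₹48,000; Cormac's ₹48,000 share passes to Cormac's issue; Rangi's ₹48,000 share passes to Rangi's issue; Nadia's ₹48,000 share passes to Nadia's issue.
Cormac's share (₹48,000) passes entirely to Valentina.
Rangi's share (₹48,000) passes entirely to Farrukh.
Nadia's share (₹48,000) is divided into 2 shares of ₹24,000: Wren and Dayo each take ₹24,000.

Benedek receives ₹48,000.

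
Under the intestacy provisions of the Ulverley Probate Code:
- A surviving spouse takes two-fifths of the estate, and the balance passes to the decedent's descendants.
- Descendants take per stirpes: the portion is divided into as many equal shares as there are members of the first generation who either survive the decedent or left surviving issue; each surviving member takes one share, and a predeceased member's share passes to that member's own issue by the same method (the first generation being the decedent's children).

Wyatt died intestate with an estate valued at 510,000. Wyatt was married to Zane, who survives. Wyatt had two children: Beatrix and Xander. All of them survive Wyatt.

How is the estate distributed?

Zane takes two-fifths of 510,000 = 204,000. The remaining 306,000 passes to the descendants.
The descendants' portion (306,000) is divided into 2 shares of 153,000: Beatrix and Xander each take 153,000.

Zane: 204,000; Beatrix: 153,000; Xander: 153,000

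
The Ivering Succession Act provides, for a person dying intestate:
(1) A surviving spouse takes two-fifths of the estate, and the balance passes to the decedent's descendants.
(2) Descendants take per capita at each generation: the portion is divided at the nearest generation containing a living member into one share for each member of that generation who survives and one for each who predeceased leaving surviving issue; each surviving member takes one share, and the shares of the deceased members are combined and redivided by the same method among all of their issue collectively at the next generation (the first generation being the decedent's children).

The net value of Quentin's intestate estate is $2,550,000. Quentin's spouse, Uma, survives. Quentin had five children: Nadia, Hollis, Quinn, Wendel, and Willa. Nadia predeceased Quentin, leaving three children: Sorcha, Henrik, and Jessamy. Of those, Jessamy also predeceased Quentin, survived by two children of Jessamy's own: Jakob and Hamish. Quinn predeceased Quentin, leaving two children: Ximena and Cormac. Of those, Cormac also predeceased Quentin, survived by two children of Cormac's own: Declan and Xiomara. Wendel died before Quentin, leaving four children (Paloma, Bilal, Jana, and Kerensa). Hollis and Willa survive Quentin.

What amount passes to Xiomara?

Xiomara receives $51,000.

Uma takes two-fifths of $2,550,000 = $1,020,000. The remaining $1,530,000 passes to the descendants.
The descendants' portion ($1,530,000) is divided at the children's generation into 5 shares of $306,000. Hollis and Willa each take $306,000. The 3 shares of the deceased (Nadia, Quinn, and Wendel) are combined into a pool of $918,000.
That pool ($918,000) is divided at the grandchildren's generation into 9 shares of $102,000. Sorcha, Henrik, Ximena, Paloma, Bilal, Jana, and Kerensa each take $102,000. The 2 shares of the deceased (Jessamy and Cormac) are combined into a pool of $204,000.
That pool ($204,000) is divided at the great-grandchildren's generation equally among Jakob, Hamish, Declan, and Xiomara: $51,000 each.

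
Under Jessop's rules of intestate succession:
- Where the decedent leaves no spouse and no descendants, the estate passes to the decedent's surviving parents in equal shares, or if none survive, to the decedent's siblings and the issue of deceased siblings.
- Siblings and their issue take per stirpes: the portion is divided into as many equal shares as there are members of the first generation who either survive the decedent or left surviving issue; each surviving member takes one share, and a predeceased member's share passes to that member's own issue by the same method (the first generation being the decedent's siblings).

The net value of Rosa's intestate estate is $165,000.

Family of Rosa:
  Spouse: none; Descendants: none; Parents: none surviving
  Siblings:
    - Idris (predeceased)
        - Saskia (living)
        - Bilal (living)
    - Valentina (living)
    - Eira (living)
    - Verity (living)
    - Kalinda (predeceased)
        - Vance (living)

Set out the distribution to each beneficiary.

Saskia: $16,500; Bilal: $16,500; Valentina: $33,000; Eira: $33,000; Verity: $33,000; Vance: $33,000

The entire $165,000 passes to the siblings and their issue.
That amount ($165,000) is divided into 5 shares of $33,000: Valentina, Eira, and Verity each take $33,000; Idris's $33,000 share passes to Idris's issue; Kalinda's $33,000 share passes to Kalinda's issue.
Idris's share ($33,000) is divided into 2 shares of $16,500: Saskia and Bilal each take $16,500.
Kalinda's share ($33,000) passes entirely to Vance.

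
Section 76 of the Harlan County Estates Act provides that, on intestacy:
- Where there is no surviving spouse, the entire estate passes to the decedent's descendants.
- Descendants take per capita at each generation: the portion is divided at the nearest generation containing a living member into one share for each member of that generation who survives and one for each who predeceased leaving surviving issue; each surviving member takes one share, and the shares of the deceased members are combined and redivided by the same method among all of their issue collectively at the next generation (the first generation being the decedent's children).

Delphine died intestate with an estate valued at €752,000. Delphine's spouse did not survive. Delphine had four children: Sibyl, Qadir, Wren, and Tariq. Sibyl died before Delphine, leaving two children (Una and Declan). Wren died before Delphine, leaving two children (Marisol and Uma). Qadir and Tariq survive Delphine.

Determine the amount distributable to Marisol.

Marisol receives €94,000.

The entire €752,000 passes to the descendants.
That amount (€752,000) is divided at the children's generation into 4 shares of €188,000. Qadir and Tariq each take €188,000. The 2 shares of the deceased (Sibyl and Wren) are combined into a pool of €376,000.
That pool (€376,000) is divided at the grandchildren's generation equally among Una, Declan, Marisol, and Uma: €94,000 each.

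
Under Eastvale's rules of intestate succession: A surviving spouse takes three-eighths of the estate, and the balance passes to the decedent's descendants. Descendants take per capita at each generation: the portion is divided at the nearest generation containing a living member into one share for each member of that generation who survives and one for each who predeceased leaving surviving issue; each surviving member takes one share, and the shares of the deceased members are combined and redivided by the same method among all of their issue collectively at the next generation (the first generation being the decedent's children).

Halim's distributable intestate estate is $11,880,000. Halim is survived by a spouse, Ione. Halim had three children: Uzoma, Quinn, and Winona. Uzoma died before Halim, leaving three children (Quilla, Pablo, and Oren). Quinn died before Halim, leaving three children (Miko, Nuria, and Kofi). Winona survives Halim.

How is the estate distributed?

Ione: $4,455,000; Quilla: $825,000; Pablo: $825,000; Oren: $825,000; Miko: $825,000; Nuria: $825,000; Kofi: $825,000; Winona: $2,475,000

Ione takes three-eighths of $11,880,000 = $4,455,000. The remaining $7,425,000 passes to the descendants.
The descendants' portion ($7,425,000) is divided at the children's generation into 3 shares of $2,475,000. Winona takes $2,475,000. The 2 shares of the deceased (Uzoma and Quinn) are combined into a pool of $4,950,000.
That pool ($4,950,000) is divided at the grandchildren's generation equally among Quilla, Pablo, Oren, Miko, Nuria, and Kofi: $825,000 each.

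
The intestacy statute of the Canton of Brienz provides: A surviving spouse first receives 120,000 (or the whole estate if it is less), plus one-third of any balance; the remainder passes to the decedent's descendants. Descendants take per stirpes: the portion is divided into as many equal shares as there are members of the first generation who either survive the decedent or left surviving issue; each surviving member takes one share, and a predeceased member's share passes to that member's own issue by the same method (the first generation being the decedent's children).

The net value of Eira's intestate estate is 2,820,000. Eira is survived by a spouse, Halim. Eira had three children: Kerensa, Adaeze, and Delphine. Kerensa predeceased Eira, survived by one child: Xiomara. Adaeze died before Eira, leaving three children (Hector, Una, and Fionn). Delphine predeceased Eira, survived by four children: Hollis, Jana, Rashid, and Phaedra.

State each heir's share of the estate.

Halim first takes 120,000, leaving a balance of 2,700,000. Halim then takes one-third of the balance (900,000), for a total of 1,020,000. The remaining 1,800,000 passes to the descendants.
The descendants' portion (1,800,000) is divided into 3 shares of 600,000: Kerensa's 600,000 share passes to Kerensa's issue; Adaeze's 600,000 share passes to Adaeze's issue; Delphine's 600,000 share passes to Delphine's issue.
Kerensa's share (600,000) passes entirely to Xiomara.
Adaeze's share (600,000) is divided into 3 shares of 200,000: Hector, Una, and Fionn each take 200,000.
Delphine's share (600,000) is divided into 4 shares of 150,000: Hollis, Jana, Rashid, and Phaedra each take 150,000.

Halim: 1,020,000; Xiomara: 600,000; Hector: 200,000; Una: 200,000; Fionn: 200,000; Hollis: 150,000; Jana: 150,000; Rashid: 150,000; Phaedra: 150,000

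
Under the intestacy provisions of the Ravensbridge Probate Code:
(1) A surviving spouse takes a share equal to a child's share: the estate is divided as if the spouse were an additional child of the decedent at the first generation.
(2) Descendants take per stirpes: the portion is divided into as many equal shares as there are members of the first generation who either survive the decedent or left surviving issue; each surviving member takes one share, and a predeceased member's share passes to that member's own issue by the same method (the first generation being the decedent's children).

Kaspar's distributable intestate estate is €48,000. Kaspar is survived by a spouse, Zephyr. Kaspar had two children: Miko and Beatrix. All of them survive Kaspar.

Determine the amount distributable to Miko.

Miko receives €16,000.

The spouse counts as an additional share at the children's level, so there are 3 primary shares of €16,000. Zephyr takes one such share (€16,000).
The children's combined portion (€32,000) is divided into 2 shares of €16,000: Miko and Beatrix each take €16,000.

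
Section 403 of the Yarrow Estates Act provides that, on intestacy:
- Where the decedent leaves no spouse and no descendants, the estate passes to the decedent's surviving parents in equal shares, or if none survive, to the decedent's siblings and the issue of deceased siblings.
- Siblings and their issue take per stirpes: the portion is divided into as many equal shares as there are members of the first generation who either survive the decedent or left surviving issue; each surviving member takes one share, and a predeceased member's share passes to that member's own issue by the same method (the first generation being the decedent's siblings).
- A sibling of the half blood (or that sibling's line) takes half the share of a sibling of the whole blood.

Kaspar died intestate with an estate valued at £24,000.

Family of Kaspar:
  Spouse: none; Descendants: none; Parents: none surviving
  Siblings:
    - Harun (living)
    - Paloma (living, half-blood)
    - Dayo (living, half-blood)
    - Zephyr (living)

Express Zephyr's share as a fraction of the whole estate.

Zephyr receives 1/3 of the estate.

The entire £24,000 passes to the siblings and their issue.
Counting each half-blood sibling's line as half a unit, there are 3 units in £24,000, so one unit is £8,000. Whole-blood lines (Harun and Zephyr) take £8,000 each; half-blood lines (Paloma and Dayo) take £4,000 each.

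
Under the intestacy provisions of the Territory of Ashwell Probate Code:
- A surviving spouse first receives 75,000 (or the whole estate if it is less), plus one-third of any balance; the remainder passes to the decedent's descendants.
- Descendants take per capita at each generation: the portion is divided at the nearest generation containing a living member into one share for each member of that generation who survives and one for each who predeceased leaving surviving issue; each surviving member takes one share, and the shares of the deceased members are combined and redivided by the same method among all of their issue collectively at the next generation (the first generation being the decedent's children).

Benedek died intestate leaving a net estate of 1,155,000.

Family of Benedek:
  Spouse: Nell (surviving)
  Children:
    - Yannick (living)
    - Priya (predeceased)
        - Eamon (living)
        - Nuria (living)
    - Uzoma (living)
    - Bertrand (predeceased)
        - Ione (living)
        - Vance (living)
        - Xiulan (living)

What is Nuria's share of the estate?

Nell first takes 75,000, leaving a balance of 1,080,000. Nell then takes one-third of the balance (360,000), for a total of 435,000. The remaining 720,000 passes to the descendants.
The descendants' portion (720,000) is divided at the children's generation into 4 shares of 180,000. Yannick and Uzoma each take 180,000. The 2 shares of the deceased (Priya and Bertrand) are combined into a pool of 360,000.
That pool (360,000) is divided at the grandchildren's generation equally among Eamon, Nuria, Ione, Vance, and Xiulan: 72,000 each.

Nuria receives 72,000.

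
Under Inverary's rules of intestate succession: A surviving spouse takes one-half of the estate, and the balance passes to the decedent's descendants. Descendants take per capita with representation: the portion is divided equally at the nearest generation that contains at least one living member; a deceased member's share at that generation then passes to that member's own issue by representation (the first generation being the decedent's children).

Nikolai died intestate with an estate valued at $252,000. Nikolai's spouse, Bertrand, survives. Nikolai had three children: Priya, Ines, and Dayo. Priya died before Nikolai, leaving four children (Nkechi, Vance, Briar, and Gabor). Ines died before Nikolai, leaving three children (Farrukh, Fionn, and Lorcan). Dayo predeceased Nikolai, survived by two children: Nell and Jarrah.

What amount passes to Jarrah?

Bertrand takes one-half of $252,000 = $126,000. The remaining $126,000 passes to the descendants.
No child survives, so the initial division is made at the grandchildren's generation.
The descendants' portion ($126,000) is divided into 9 shares of $14,000: Nkechi, Vance, Briar, Gabor, Farrukh, Fionn, Lorcan, Nell, and Jarrah each take $14,000.

Jarrah receives $14,000.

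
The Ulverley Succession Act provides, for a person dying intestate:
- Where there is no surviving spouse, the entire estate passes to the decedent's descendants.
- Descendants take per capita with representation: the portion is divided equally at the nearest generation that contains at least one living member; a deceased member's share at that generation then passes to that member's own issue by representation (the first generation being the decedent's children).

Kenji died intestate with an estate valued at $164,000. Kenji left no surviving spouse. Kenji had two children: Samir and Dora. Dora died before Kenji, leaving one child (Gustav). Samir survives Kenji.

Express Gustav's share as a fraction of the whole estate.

The entire $164,000 passes to the descendants.
That amount ($164,000) is divided into 2 shares of $82,000: Samir takes $82,000; Dora's $82,000 share passes to Dora's issue.
Dora's share ($82,000) passes entirely to Gustav.

Gustav receives 1/2 of the estate.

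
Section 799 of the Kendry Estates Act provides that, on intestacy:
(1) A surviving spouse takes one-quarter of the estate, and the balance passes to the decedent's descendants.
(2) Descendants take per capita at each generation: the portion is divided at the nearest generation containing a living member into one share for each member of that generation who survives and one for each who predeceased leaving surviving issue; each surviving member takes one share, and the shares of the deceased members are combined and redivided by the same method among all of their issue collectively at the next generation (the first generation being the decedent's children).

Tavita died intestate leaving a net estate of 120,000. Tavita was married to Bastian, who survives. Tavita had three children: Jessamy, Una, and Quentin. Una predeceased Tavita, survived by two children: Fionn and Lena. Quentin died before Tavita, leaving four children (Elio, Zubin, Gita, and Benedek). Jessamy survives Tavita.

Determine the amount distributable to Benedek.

Benedek receives 10,000.

Bastian takes one-quarter of 120,000 = 30,000. The remaining 90,000 passes to the descendants.
The descendants' portion (90,000) is divided at the children's generation into 3 shares of 30,000. Jessamy takes 30,000. The 2 shares of the deceased (Una and Quentin) are combined into a pool of 60,000.
That pool (60,000) is divided at the grandchildren's generation equally among Fionn, Lena, Elio, Zubin, Gita, and Benedek: 10,000 each.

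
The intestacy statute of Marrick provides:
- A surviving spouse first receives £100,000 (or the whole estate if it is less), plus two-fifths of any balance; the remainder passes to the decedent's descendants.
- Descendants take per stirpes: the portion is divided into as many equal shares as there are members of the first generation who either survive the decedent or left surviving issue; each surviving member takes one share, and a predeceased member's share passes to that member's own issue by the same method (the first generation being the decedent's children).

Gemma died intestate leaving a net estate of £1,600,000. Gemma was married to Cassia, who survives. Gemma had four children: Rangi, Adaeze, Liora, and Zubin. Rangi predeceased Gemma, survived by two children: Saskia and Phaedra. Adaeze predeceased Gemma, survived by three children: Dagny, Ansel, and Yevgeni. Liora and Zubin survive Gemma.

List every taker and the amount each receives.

Cassia first takes £100,000, leaving a balance of £1,500,000. Cassia then takes two-fifths of the balance (£600,000), for a total of £700,000. The remaining £900,000 passes to the descendants.
The descendants' portion (£900,000) is divided into 4 shares of £225,000: Liora and Zubin each take £225,000; Rangi's £225,000 share passes to Rangi's issue; Adaeze's £225,000 share passes to Adaeze's issue.
Rangi's share (£225,000) is divided into 2 shares of £112,500: Saskia and Phaedra each take £112,500.
Adaeze's share (£225,000) is divided into 3 shares of £75,000: Dagny, Ansel, and Yevgeni each take £75,000.

Cassia: £700,000; Saskia: £112,500; Phaedra: £112,500; Dagny: £75,000; Ansel: £75,000; Yevgeni: £75,000; Liora: £225,000; Zubin: £225,000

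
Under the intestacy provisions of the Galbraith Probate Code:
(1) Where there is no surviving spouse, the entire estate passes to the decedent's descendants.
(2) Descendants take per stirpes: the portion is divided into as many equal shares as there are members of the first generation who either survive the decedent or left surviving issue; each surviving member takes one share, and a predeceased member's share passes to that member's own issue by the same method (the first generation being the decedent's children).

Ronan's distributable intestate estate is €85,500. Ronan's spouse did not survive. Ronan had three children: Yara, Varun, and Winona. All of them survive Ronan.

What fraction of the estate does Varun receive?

Varun receives 1/3 of the estate.

The entire €85,500 passes to the descendants.
That amount (€85,500) is divided into 3 shares of €28,500: Yara, Varun, and Winona each take €28,500.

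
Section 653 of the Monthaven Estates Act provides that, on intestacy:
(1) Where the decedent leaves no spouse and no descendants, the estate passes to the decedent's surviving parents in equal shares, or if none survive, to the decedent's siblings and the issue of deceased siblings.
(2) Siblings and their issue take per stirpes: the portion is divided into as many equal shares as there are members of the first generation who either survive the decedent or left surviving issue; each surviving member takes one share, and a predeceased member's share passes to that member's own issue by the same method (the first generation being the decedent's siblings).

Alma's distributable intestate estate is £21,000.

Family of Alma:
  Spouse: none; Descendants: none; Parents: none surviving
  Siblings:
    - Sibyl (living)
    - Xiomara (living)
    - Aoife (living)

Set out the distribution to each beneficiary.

Sibyl: £7,000; Xiomara: £7,000; Aoife: £7,000

The entire £21,000 passes to the siblings and their issue.
That amount (£21,000) is divided into 3 shares of £7,000: Sibyl, Xiomara, and Aoife each take £7,000.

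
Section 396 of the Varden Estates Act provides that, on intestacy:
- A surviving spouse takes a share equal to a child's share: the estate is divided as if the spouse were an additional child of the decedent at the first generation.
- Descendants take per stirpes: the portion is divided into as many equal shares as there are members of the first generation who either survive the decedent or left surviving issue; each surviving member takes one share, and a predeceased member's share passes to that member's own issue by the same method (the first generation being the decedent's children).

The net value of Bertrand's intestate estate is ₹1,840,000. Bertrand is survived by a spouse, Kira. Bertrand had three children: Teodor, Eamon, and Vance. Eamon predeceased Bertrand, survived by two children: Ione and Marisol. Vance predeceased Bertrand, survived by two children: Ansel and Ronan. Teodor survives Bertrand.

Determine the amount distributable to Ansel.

Ansel receives ₹230,000.

The spouse counts as an additional share at the children's level, so there are 4 primary shares of ₹460,000. Kira takes one such share (₹460,000).
The children's combined portion (₹1,380,000) is divided into 3 shares of ₹460,000: Teodor takes ₹460,000; Eamon's ₹460,000 share passes to Eamon's issue; Vance's ₹460,000 share passes to Vance's issue.
Eamon's share (₹460,000) is divided into 2 shares of ₹230,000: Ione and Marisol each take ₹230,000.
Vance's share (₹460,000) is divided into 2 shares of ₹230,000: Ansel and Ronan each take ₹230,000.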